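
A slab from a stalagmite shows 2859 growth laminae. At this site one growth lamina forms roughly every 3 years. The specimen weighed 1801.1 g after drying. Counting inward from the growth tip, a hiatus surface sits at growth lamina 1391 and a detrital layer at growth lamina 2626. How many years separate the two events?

2626 − 1391 = 1235 growth laminae lie between the two events.
At 3 years per growth lamina, 1235 × 3 = 3705 years.

3705 yr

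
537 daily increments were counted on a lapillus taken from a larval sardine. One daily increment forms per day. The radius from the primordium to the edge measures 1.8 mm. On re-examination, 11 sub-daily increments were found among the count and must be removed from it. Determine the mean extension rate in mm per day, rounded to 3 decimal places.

True daily increment count = 537 − 11 = 526.
Extension rate ≈ 1.8 / 526 = 0.003 mm per day.

0.003 mm per day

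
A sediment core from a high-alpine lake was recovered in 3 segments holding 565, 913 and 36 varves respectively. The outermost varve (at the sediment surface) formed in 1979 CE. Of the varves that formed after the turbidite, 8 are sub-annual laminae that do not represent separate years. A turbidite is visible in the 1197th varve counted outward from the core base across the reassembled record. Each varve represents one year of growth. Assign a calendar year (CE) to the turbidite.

1670 CE

Total varves = 565 + 913 + 36 = 1514.
Between varve 1197 and the sediment surface there are 1514 − 1197 = 317 varves.
Removing the 8 false varves leaves 317 − 8 = 309 true varves beyond the turbidite.
The varve at the sediment surface is 1979 CE, so the turbidite dates to 1979 − 309 = 1670 CE.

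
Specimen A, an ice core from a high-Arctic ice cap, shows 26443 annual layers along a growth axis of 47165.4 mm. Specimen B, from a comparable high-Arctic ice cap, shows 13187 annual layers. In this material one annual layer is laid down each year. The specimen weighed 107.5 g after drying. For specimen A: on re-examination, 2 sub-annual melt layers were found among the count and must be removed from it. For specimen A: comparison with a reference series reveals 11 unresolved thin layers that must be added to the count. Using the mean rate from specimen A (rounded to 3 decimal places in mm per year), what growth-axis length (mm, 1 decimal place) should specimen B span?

23512.4 mm

Specimen A: true annual layer count = 26443 − 2 + 11 = 26452.
A: Extension rate ≈ 47165.4 / 26452 = 1.783 mm/yr.
For B, 1.783 mm/year × 13187 years = 23512.4 mm.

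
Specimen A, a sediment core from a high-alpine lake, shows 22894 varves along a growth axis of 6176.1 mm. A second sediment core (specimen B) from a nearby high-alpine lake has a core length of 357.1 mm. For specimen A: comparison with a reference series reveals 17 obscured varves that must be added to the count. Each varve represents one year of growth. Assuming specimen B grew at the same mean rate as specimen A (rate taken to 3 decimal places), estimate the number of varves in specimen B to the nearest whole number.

1323 varves

Specimen A: true varve count = 22894 + 17 = 22911.
A: Extension rate ≈ 6176.1 / 22911 = 0.270 mm/yr.
For B, 357.1 / 0.270 = 1322.59 years ≈ 1323 varves.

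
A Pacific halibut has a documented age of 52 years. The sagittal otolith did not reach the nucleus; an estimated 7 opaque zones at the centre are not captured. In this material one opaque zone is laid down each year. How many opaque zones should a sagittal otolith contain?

At one opaque zone per year, 52 years correspond to 52 opaque zones.
Subtracting the 7 opaque zones not captured gives 52 − 7 = 45 opaque zones in the record.

45 opaque zones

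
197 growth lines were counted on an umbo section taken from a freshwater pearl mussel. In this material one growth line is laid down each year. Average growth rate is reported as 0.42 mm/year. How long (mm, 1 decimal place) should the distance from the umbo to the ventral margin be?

The record spans 197 years at 0.42 mm per year.
197 years at 0.42 mm/year gives 0.42 × 197 = 82.7 mm.

82.7 mm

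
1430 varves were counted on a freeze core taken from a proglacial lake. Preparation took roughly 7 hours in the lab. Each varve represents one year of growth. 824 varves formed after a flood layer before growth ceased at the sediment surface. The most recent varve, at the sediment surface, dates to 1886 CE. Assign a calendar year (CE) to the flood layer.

824 varves formed after the flood layer.
1886 − 824 = 1062 CE.

1062 CE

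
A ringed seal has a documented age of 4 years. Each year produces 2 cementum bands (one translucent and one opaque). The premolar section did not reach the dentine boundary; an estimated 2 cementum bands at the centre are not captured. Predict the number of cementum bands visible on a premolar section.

6 cementum bands

Expected cementum bands: 4 × 2 = 8.
8 − 2 missed = 6 cementum bands expected in the prepared section.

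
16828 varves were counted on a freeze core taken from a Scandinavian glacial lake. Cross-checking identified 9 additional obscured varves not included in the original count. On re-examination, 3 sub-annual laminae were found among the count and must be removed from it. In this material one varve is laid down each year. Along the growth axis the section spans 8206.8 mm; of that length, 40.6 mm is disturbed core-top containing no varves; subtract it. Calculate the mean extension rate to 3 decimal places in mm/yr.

After corrections the count is 16828 − 3 + 9 = 16834 varves.
Net length = 8206.8 − 40.6 = 8166.2 mm.
8166.2 mm over 16834 years gives 8166.2 / 16834 ≈ 0.485 mm/yr.

0.485 mm/yr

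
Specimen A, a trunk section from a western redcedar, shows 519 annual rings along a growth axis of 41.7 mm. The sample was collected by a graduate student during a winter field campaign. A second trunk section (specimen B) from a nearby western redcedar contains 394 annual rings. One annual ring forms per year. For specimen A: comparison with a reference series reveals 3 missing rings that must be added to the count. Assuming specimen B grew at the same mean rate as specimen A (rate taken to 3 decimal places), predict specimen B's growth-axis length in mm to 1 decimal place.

Specimen A: adjusted count: 519 + 3 = 522 annual rings.
A: Extension rate ≈ 41.7 / 522 = 0.080 mm/yr.
For B, 0.080 mm/year × 394 years = 31.5 mm.

31.5 mm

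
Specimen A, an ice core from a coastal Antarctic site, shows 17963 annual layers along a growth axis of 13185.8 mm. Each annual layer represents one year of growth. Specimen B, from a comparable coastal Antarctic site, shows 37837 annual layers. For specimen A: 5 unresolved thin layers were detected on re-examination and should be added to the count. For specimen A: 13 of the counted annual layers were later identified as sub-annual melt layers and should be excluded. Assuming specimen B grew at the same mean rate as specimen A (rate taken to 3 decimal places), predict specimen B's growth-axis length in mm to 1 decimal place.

Specimen A: true annual layer count = 17963 − 13 + 5 = 17955.
A: Mean rate = 13185.8 mm / 17955 years ≈ 0.734 mm/yr.
Length of B = 0.734 × 37837 = 27772.4 mm.

27772.4 mm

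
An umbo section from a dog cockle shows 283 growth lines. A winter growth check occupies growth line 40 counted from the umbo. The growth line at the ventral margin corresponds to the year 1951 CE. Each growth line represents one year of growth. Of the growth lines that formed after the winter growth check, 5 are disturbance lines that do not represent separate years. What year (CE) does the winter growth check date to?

1713 CE

The winter growth check sits at growth line 40 from the umbo, so 283 − 40 = 243 growth lines formed after it.
Excluding 5 false growth lines: 243 − 5 = 238.
Counting back 238 years from 1951 CE places the winter growth check in 1951 − 238 = 1713 CE.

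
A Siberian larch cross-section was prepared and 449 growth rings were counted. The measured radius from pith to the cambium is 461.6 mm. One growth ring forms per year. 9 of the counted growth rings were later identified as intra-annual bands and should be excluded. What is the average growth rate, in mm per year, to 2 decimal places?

1.05 mm per year

Adjusted count: 449 − 9 = 440 growth rings.
461.6 mm over 440 years gives 461.6 / 440 ≈ 1.05 mm per year.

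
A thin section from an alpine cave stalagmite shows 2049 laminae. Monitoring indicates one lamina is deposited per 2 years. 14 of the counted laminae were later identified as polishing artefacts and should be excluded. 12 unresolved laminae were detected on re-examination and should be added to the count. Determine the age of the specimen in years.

4094 years

Adjusted count: 2049 − 14 + 12 = 2047 laminae.
2047 laminae at 2 years each span 2047 × 2 = 4094 years.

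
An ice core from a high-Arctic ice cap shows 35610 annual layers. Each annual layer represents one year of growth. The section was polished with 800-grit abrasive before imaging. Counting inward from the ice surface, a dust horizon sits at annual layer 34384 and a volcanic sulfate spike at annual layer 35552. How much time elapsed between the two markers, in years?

35552 − 34384 = 1168 annual layers lie between the two events.
One annual layer per year makes the interval 1168 years.

1168 years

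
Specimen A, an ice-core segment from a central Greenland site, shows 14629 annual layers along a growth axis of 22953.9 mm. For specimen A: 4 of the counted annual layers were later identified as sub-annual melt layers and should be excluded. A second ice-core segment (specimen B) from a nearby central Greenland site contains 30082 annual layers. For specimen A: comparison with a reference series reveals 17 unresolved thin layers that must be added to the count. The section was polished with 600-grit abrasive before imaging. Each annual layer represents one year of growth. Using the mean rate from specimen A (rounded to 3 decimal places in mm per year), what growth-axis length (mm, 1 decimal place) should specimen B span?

47168.6 mm

Specimen A: true annual layer count = 14629 − 4 + 17 = 14642.
A: 22953.9 mm over 14642 years gives 22953.9 / 14642 ≈ 1.568 mm per year.
For B, 1.568 mm/year × 30082 years = 47168.6 mm.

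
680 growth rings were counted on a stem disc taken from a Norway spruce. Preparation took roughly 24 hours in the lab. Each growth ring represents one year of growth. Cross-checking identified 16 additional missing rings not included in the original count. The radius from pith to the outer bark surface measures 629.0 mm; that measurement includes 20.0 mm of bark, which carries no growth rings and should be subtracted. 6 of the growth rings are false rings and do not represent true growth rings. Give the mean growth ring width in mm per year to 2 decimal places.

After corrections the count is 680 − 6 + 16 = 690 growth rings.
Net length = 629.0 − 20.0 = 609.0 mm.
Extension rate ≈ 609.0 / 690 = 0.88 mm per year.

0.88 mm per year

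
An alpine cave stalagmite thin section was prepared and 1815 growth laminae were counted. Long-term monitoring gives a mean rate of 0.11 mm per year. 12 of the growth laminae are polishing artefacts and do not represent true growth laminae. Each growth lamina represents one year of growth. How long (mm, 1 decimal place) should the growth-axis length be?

Adjusted count: 1815 − 12 = 1803 growth laminae.
Length ≈ 0.11 × 1803 = 198.3 mm.

198.3 mm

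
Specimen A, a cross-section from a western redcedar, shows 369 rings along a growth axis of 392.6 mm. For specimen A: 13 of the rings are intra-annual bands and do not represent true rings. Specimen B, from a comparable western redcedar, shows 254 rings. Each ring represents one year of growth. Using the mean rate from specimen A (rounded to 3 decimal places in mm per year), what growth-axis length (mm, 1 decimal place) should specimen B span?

280.2 mm

Specimen A: after corrections the count is 369 − 13 = 356 rings.
A: Extension rate ≈ 392.6 / 356 = 1.103 mm/year.
For B, 1.103 mm/year × 254 years = 280.2 mm.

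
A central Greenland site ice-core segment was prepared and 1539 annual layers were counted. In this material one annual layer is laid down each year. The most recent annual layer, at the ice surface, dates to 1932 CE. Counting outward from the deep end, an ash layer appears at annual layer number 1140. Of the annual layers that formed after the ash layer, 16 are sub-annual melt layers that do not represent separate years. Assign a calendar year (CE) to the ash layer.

1549 CE

Between annual layer 1140 and the ice surface there are 1539 − 1140 = 399 annual layers.
Excluding 16 false annual layers: 399 − 16 = 383.
Counting back 383 years from 1932 CE places the ash layer in 1932 − 383 = 1549 CE.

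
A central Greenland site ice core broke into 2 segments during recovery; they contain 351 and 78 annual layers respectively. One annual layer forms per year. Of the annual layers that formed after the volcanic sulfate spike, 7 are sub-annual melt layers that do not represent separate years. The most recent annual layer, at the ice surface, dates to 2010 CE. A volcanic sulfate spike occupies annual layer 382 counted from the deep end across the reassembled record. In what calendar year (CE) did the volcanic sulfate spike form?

1970 CE

Total annual layers = 351 + 78 = 429.
The volcanic sulfate spike sits at annual layer 382 from the deep end, so 429 − 382 = 47 annual layers formed after it.
47 − 7 false = 40 true annual layers after the volcanic sulfate spike.
Counting back 40 years from 2010 CE places the volcanic sulfate spike in 2010 − 40 = 1970 CE.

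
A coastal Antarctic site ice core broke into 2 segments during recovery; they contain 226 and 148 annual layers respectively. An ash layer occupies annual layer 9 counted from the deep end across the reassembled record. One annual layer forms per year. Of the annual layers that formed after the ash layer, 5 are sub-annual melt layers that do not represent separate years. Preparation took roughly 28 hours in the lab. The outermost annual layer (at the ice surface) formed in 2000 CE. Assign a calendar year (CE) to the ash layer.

1640 CE

Total annual layers = 226 + 148 = 374.
374 − 9 = 365 annual layers lie beyond the ash layer toward the ice surface.
365 − 5 false = 360 true annual layers after the ash layer.
Counting back 360 years from 2000 CE places the ash layer in 2000 − 360 = 1640 CE.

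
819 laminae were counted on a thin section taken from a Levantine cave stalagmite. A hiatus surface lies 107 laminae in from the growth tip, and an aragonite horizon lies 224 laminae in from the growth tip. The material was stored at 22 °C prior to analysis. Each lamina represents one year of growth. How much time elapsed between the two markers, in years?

224 − 107 = 117 laminae lie between the two events.
At one lamina per year, 117 years elapsed between them.

117 years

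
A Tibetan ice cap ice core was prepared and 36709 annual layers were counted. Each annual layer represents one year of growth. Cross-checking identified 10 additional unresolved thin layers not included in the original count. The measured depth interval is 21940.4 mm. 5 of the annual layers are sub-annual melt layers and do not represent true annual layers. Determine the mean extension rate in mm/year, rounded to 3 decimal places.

0.598 mm/year

Correcting the raw count gives 36709 − 5 + 10 = 36714 true annual layers.
Extension rate ≈ 21940.4 / 36714 = 0.598 mm/year.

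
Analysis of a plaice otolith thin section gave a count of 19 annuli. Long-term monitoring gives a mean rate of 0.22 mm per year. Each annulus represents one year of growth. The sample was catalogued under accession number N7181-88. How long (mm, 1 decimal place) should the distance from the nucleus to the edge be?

19 years of growth are recorded.
Length ≈ 0.22 × 19 = 4.2 mm.

4.2 mm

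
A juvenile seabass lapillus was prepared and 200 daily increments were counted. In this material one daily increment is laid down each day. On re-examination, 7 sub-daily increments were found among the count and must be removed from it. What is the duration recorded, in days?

193 days

Correcting the raw count gives 200 − 7 = 193 true daily increments.
One daily increment per day makes the duration 193 days.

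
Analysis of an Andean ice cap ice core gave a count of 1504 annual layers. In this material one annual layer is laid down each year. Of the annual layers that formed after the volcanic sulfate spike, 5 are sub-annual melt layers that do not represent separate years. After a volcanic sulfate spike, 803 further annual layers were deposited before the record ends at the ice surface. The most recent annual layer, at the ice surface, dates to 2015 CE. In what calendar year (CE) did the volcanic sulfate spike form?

1217 CE

803 annual layers post-date the volcanic sulfate spike.
Removing the 5 false annual layers leaves 803 − 5 = 798 true annual layers beyond the volcanic sulfate spike.
The annual layer at the ice surface is 2015 CE, so the volcanic sulfate spike dates to 2015 − 798 = 1217 CE.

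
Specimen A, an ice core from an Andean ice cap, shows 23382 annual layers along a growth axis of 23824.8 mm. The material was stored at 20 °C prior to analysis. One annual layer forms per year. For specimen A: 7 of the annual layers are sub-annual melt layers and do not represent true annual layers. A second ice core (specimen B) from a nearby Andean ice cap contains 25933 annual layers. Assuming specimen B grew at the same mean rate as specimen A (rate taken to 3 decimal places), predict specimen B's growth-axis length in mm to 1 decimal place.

26425.7 mm

Specimen A: adjusted count: 23382 − 7 = 23375 annual layers.
A: Extension rate ≈ 23824.8 / 23375 = 1.019 mm/year.
B's length ≈ 1.019 × 25933 = 26425.7 mm.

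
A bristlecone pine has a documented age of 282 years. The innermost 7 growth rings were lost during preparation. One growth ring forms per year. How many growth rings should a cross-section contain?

Expected growth rings over 282 years: 282.
282 − 7 missed = 275 growth rings expected in the prepared section.

275 growth rings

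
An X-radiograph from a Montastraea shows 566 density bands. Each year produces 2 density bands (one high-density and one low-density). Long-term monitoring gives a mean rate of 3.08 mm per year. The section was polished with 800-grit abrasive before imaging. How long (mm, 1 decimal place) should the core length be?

With 2 density bands per year, 566 / 2 = 283 years.
283 years at 3.08 mm/year gives 3.08 × 283 = 871.6 mm.

871.6 mm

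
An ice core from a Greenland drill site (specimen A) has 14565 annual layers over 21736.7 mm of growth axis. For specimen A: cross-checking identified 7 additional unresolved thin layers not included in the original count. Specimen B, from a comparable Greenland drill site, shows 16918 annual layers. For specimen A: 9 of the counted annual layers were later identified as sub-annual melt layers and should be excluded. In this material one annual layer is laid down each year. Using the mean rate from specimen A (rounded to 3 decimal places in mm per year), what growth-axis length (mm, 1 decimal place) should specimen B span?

25258.6 mm

Specimen A: after corrections the count is 14565 − 9 + 7 = 14563 annual layers.
A: Extension rate ≈ 21736.7 / 14563 = 1.493 mm/yr.
B's length ≈ 1.493 × 16918 = 25258.6 mm.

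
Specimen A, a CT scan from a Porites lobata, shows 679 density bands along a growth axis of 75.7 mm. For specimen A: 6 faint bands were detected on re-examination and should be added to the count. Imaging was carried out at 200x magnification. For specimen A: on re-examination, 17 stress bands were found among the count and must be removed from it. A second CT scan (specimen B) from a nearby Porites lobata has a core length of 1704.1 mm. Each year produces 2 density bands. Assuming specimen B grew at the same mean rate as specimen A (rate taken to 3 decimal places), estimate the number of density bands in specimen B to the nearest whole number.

Specimen A: after corrections the count is 679 − 17 + 6 = 668 density bands.
Specimen A: with 2 density bands per year, 668 / 2 = 334 years.
A: 75.7 mm over 334 years gives 75.7 / 334 ≈ 0.227 mm per year.
Specimen B: 1704.1 mm / 0.227 mm per year = 7507.05 years; at 2 density bands per year that is 7507.05 × 2 ≈ 15014 density bands.

15014 density bands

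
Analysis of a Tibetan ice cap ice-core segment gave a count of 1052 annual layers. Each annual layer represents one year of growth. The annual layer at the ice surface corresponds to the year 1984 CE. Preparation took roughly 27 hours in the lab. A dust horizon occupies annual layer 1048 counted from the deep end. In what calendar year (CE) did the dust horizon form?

The dust horizon sits at annual layer 1048 from the deep end, so 1052 − 1048 = 4 annual layers formed after it.
1984 − 4 = 1980 CE.

1980 CE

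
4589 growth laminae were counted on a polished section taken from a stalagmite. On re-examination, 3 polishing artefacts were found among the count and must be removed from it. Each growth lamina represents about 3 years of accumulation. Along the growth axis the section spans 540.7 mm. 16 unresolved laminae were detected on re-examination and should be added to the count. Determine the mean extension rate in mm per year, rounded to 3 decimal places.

After corrections the count is 4589 − 3 + 16 = 4602 growth laminae.
4602 growth laminae at 3 years each span 4602 × 3 = 13806 years.
540.7 mm over 13806 years gives 540.7 / 13806 ≈ 0.039 mm per year.

0.039 mm per year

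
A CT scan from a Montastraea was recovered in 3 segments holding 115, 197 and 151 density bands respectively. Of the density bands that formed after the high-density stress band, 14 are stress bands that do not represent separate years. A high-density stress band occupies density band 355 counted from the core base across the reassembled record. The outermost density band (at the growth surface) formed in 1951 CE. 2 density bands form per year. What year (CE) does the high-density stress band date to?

Total density bands = 115 + 197 + 151 = 463.
Between density band 355 and the growth surface there are 463 − 355 = 108 density bands.
Excluding 14 false density bands: 108 − 14 = 94.
94 density bands at 2 per year is 94 / 2 = 47 years.
Counting back 47 years from 1951 CE places the high-density stress band in 1951 − 47 = 1904 CE.

1904 CE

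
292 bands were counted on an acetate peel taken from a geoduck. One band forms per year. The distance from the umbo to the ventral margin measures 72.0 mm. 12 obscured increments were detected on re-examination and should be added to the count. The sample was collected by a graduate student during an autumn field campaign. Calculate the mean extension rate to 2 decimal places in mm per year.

0.24 mm per year

Correcting the raw count gives 292 + 12 = 304 true bands.
72.0 mm over 304 years gives 72.0 / 304 ≈ 0.24 mm per year.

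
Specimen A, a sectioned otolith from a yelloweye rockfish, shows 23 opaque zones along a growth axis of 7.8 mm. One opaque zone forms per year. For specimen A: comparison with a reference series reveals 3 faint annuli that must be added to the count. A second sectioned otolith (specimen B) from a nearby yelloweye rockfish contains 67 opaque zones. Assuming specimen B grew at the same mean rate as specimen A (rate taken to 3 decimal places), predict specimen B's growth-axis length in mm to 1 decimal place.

20.1 mm

Specimen A: true opaque zone count = 23 + 3 = 26.
A: Extension rate ≈ 7.8 / 26 = 0.300 mm/yr.
For B, 0.300 mm/year × 67 years = 20.1 mm.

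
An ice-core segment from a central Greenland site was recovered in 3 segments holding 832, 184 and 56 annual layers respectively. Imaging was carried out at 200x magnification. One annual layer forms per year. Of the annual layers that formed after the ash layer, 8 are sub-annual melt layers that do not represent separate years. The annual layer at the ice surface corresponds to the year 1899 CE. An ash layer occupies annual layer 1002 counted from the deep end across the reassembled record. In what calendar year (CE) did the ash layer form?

Total annual layers = 832 + 184 + 56 = 1072.
The ash layer sits at annual layer 1002 from the deep end, so 1072 − 1002 = 70 annual layers formed after it.
Removing the 8 false annual layers leaves 70 − 8 = 62 true annual layers beyond the ash layer.
Counting back 62 years from 1899 CE places the ash layer in 1899 − 62 = 1837 CE.

1837 CE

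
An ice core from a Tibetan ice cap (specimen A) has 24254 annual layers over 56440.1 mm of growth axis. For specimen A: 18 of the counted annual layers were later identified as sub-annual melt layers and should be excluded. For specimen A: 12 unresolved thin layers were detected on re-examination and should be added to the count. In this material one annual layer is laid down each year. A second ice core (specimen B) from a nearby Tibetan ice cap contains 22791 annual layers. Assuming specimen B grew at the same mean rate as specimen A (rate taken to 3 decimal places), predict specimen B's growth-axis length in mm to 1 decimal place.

53057.4 mm

Specimen A: adjusted count: 24254 − 18 + 12 = 24248 annual layers.
A: Mean rate = 56440.1 mm / 24248 years ≈ 2.328 mm per year.
For B, 2.328 mm/year × 22791 years = 53057.4 mm.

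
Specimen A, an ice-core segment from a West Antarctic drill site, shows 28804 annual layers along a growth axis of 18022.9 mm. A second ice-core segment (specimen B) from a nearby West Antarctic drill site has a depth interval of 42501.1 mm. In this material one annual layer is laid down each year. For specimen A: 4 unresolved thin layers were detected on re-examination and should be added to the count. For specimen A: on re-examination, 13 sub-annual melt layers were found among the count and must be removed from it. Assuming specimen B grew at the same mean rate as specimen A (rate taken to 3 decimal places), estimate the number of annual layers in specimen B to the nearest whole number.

67893 annual layers

Specimen A: true annual layer count = 28804 − 13 + 4 = 28795.
A: 18022.9 mm over 28795 years gives 18022.9 / 28795 ≈ 0.626 mm per year.
Specimen B: 42501.1 mm / 0.626 mm per year = 67893.13 years ≈ 67893 annual layers.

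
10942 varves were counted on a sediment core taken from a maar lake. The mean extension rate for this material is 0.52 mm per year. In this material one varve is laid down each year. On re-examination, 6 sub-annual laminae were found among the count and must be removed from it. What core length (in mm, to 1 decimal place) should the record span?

Correcting the raw count gives 10942 − 6 = 10936 true varves.
Predicted length = 0.52 mm/year × 10936 years = 5686.7 mm.

5686.7 mm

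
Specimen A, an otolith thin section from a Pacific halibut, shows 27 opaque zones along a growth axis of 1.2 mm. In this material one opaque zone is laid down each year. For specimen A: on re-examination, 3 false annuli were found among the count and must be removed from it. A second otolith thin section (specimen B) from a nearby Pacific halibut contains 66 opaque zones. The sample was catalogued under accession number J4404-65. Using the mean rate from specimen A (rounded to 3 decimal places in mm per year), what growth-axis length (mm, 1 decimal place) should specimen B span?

Specimen A: correcting the raw count gives 27 − 3 = 24 true opaque zones.
A: 1.2 mm over 24 years gives 1.2 / 24 ≈ 0.050 mm/yr.
Length of B = 0.050 × 66 = 3.3 mm.

3.3 mm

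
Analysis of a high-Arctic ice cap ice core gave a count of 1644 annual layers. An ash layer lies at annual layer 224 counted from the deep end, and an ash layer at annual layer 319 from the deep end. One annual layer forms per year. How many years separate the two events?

319 − 224 = 95 annual layers lie between the two events.
One annual layer per year makes the interval 95 years.

95 years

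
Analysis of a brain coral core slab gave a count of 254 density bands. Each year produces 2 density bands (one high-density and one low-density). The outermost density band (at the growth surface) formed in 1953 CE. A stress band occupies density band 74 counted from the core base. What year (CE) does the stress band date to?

1863 CE

Between density band 74 and the growth surface there are 254 − 74 = 180 density bands.
Dividing by 2 density bands per year: 180 / 2 = 90 years.
Counting back 90 years from 1953 CE places the stress band in 1953 − 90 = 1863 CE.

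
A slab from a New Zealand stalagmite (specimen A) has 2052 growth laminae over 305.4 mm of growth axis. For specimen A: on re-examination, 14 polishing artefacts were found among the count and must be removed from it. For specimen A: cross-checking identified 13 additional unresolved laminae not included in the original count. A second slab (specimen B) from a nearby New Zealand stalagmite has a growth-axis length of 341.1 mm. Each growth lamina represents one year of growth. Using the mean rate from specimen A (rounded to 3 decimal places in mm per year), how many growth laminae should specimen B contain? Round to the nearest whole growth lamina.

2289 growth laminae

Specimen A: adjusted count: 2052 − 14 + 13 = 2051 growth laminae.
A: Extension rate ≈ 305.4 / 2051 = 0.149 mm/year.
Specimen B: 341.1 mm / 0.149 mm per year = 2289.26 years ≈ 2289 growth laminae.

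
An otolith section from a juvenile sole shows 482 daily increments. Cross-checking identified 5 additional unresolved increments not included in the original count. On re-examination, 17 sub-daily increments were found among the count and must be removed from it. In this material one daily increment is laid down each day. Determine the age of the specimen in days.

470 days

Adjusted count: 482 − 17 + 5 = 470 daily increments.
With a one-to-one daily increment periodicity this is 470 days.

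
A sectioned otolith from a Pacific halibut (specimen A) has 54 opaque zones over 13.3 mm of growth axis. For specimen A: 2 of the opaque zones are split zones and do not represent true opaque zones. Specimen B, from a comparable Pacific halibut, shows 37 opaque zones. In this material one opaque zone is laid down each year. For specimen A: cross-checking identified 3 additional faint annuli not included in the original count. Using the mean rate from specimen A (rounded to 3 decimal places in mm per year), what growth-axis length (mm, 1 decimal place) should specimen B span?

Specimen A: after corrections the count is 54 − 2 + 3 = 55 opaque zones.
A: 13.3 mm over 55 years gives 13.3 / 55 ≈ 0.242 mm per year.
B's length ≈ 0.242 × 37 = 9.0 mm.

9.0 mm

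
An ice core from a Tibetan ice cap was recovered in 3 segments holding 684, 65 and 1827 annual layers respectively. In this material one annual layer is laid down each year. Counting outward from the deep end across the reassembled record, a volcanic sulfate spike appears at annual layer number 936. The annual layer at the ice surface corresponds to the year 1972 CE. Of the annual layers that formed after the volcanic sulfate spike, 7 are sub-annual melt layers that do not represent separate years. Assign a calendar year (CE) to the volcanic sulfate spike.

339 CE

Total annual layers = 684 + 65 + 1827 = 2576.
Between annual layer 936 and the ice surface there are 2576 − 936 = 1640 annual layers.
Removing the 7 false annual layers leaves 1640 − 7 = 1633 true annual layers beyond the volcanic sulfate spike.
1972 − 1633 = 339 CE.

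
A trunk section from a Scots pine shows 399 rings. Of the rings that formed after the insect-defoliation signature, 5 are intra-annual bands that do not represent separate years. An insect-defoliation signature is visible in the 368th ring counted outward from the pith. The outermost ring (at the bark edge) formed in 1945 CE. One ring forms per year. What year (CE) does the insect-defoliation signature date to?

1919 CE

The insect-defoliation signature sits at ring 368 from the pith, so 399 − 368 = 31 rings formed after it.
Excluding 5 false rings: 31 − 5 = 26.
Counting back 26 years from 1945 CE places the insect-defoliation signature in 1945 − 26 = 1919 CE.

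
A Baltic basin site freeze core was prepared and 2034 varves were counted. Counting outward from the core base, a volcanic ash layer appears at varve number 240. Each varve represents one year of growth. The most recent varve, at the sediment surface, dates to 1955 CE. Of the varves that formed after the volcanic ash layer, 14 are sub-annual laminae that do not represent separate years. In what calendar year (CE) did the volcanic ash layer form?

Between varve 240 and the sediment surface there are 2034 − 240 = 1794 varves.
Removing the 14 false varves leaves 1794 − 14 = 1780 true varves beyond the volcanic ash layer.
1955 − 1780 = 175 CE.

175 CE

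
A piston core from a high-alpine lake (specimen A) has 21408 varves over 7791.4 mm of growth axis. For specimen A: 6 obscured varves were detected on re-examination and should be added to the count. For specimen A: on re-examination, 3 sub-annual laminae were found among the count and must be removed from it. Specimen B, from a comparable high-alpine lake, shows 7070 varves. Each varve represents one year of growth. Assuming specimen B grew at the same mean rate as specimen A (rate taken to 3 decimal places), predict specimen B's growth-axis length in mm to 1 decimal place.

2573.5 mm

Specimen A: after corrections the count is 21408 − 3 + 6 = 21411 varves.
A: Mean rate = 7791.4 mm / 21411 years ≈ 0.364 mm per year.
Length of B = 0.364 × 7070 = 2573.5 mm.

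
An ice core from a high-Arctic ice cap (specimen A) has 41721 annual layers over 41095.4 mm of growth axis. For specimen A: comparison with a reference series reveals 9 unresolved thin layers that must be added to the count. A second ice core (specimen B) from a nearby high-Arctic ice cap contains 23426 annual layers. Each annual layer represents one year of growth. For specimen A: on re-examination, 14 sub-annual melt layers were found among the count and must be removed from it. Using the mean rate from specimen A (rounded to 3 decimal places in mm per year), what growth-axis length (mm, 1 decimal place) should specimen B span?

23074.6 mm

Specimen A: after corrections the count is 41721 − 14 + 9 = 41716 annual layers.
A: Mean rate = 41095.4 mm / 41716 years ≈ 0.985 mm per year.
Length of B = 0.985 × 23426 = 23074.6 mm.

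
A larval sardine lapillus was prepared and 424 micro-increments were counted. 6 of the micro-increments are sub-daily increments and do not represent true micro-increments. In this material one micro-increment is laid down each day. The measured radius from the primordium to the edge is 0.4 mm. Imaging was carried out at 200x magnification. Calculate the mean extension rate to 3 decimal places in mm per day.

True micro-increment count = 424 − 6 = 418.
Extension rate ≈ 0.4 / 418 = 0.001 mm per day.

0.001 mm per day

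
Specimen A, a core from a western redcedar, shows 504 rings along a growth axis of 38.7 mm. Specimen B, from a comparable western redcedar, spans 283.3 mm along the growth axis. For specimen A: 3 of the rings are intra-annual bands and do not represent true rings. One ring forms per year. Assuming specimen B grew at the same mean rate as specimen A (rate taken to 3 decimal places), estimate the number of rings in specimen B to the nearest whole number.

3679 rings

Specimen A: correcting the raw count gives 504 − 3 = 501 true rings.
A: 38.7 mm over 501 years gives 38.7 / 501 ≈ 0.077 mm/year.
B spans 283.3 / 0.077 = 3679.22 years ≈ 3679 rings.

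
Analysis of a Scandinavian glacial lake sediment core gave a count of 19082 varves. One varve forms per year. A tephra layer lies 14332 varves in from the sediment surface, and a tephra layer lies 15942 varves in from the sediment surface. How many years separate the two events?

1610 years

15942 − 14332 = 1610 varves lie between the two events.
At one varve per year, 1610 years elapsed between them.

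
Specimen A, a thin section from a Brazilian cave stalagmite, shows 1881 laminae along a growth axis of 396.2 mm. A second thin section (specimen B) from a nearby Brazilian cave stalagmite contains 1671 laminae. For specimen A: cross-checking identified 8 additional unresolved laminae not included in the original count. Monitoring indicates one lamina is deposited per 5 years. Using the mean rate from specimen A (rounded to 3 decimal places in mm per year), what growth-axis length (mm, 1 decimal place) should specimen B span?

350.9 mm

Specimen A: adjusted count: 1881 + 8 = 1889 laminae.
Specimen A: multiplying by 5 years per lamina: 1889 × 5 = 9445 years.
A: 396.2 mm over 9445 years gives 396.2 / 9445 ≈ 0.042 mm per year.
Specimen B: 1671 laminae at 5 years each span 1671 × 5 = 8355 years. For B, 0.042 mm/year × 8355 years = 350.9 mm.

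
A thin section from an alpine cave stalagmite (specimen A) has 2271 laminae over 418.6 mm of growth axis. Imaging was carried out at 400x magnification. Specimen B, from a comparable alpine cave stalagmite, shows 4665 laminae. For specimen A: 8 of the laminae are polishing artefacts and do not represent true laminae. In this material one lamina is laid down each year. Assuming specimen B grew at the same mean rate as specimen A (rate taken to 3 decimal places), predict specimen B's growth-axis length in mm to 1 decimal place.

863.0 mm

Specimen A: true lamina count = 2271 − 8 = 2263.
A: 418.6 mm over 2263 years gives 418.6 / 2263 ≈ 0.185 mm/year.
B's length ≈ 0.185 × 4665 = 863.0 mm.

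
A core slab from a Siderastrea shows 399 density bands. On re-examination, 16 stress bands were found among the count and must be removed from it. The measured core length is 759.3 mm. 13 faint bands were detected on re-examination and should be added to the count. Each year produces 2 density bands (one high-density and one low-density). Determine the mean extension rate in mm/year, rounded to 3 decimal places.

Correcting the raw count gives 399 − 16 + 13 = 396 true density bands.
Dividing by 2 density bands per year: 396 / 2 = 198 years.
759.3 mm over 198 years gives 759.3 / 198 ≈ 3.835 mm/year.

3.835 mm/year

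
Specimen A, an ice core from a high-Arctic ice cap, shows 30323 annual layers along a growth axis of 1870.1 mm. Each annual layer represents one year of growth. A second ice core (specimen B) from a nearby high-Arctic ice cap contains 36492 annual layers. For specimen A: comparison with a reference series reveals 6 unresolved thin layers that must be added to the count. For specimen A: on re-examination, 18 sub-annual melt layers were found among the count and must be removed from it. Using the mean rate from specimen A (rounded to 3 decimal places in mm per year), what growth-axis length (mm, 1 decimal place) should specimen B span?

Specimen A: correcting the raw count gives 30323 − 18 + 6 = 30311 true annual layers.
A: Mean rate = 1870.1 mm / 30311 years ≈ 0.062 mm/yr.
For B, 0.062 mm/year × 36492 years = 2262.5 mm.

2262.5 mm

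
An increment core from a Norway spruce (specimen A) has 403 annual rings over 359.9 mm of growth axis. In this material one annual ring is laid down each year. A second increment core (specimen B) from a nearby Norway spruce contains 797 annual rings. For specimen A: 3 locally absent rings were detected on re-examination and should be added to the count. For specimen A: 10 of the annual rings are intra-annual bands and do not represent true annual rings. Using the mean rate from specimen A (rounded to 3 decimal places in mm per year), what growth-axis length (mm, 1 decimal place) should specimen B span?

724.5 mm

Specimen A: true annual ring count = 403 − 10 + 3 = 396.
A: Extension rate ≈ 359.9 / 396 = 0.909 mm/yr.
B's length ≈ 0.909 × 797 = 724.5 mm.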